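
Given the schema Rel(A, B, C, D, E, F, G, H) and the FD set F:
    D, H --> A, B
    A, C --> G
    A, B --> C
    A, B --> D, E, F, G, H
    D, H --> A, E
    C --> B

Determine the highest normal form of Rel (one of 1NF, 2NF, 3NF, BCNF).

Candidate keys: {A, B}, {A, C}, {D, H}. Prime attributes: {A, B, C, D, H}.
C --> B breaks BCNF: {C}⁺ = {B, C}, so {C} is not a superkey.
But every attribute on its right side ({B}) is prime, and the same holds for every other non-superkey FD, so 3NF still holds.

3NF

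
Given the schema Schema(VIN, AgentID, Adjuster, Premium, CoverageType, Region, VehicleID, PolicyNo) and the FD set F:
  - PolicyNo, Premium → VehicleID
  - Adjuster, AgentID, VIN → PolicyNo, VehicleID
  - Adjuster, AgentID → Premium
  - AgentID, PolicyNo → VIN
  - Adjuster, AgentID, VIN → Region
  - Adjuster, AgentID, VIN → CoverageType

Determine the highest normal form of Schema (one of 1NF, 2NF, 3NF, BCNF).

1NF

Candidate keys: {Adjuster, AgentID, PolicyNo}, {Adjuster, AgentID, VIN}. Prime attributes: {Adjuster, AgentID, PolicyNo, VIN}.
For PolicyNo, Premium → VehicleID we have {PolicyNo, Premium}⁺ = {PolicyNo, Premium, VehicleID}; {PolicyNo, Premium} is not a superkey, so BCNF fails.
PolicyNo, Premium → VehicleID determines the non-prime attribute {VehicleID} from a non-superkey — 3NF is violated.
Since {Adjuster, AgentID} ⊂ {Adjuster, AgentID, PolicyNo} and {Adjuster, AgentID}⁺ ⊇ {Premium} with {Premium} non-prime, there is a partial dependency; 2NF fails.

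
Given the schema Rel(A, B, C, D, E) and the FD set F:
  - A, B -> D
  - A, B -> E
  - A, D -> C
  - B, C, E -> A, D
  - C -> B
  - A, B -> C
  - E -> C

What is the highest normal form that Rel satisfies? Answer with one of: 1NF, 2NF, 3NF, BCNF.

Candidate keys: {A, B}, {A, C}, {A, D}, {E}. Prime attributes: {A, B, C, D, E}.
C -> B: {C}⁺ = {B, C}, which is not all of the attributes, so the left side is not a superkey — BCNF is violated.
Since {B} ⊆ prime attributes and every other non-superkey FD also has a prime right side, the schema is in 3NF.

3NF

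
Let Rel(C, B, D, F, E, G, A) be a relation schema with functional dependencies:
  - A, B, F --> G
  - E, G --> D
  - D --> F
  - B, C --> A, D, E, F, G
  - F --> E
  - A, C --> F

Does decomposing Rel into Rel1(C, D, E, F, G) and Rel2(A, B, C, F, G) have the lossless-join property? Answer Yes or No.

Yes

The shared attributes are {C, F, G} and {C, F, G}⁺ = {C, D, E, F, G}.
Rel1 is contained in that closure, so Rel1 ∩ Rel2 --> Rel1 holds and the join is lossless.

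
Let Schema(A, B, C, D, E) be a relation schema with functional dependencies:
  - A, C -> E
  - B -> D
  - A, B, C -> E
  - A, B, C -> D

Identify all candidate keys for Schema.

{A, B, C}

No FD produces {A, B, C}, so they must be in every candidate key.
Closure of {A, B, C} is {A, B, C, D, E}, the whole schema; {A, B, C} is a candidate key.
No smaller or unrelated set reaches every attribute, so there are no other keys.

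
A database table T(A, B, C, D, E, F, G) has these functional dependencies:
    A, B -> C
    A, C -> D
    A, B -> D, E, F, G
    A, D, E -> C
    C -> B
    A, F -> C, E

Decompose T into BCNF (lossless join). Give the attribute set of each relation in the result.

Candidate keys of the original relation: {A, B}, {A, C}, {A, D, E}, {A, F}.
Within {A, B, C, D, E, F, G}: {C}⁺ ∩ {A, B, C, D, E, F, G} = {B, C}, not the whole set, so C -> B violates BCNF; decompose into {B, C} and {A, C, D, E, F, G}.
{B, C} is in BCNF.
{A, C, D, E, F, G} is in BCNF.

{A, C, D, E, F, G}; {B, C}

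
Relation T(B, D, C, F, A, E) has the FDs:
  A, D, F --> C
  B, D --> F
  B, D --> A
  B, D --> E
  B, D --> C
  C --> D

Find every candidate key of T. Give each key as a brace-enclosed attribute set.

{B} never appears on the right of any FD, so every key must include it.
{B, C}⁺ = {A, B, C, D, E, F} — all of the relation — so {B, C} is a candidate key.
{B, D}⁺ = {A, B, C, D, E, F} — all of the relation — so {B, D} is a candidate key.
Any other superkey properly contains one of these, so there are no further candidate keys.

{B, C}, {B, D}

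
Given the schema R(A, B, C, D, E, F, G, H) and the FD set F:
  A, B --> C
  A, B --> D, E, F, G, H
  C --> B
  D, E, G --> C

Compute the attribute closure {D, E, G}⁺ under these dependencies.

{B, C, D, E, G}

Start with {D, E, G}.
D, E, G --> C applies; add {C} → now {C, D, E, G}.
C --> B applies; add {B} → now {B, C, D, E, G}.
No further FD applies.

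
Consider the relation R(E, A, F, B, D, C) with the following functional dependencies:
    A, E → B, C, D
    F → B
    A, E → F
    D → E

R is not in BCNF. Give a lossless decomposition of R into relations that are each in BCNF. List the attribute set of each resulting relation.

Candidate keys of the original relation: {A, D}, {A, E}.
Within {A, B, C, D, E, F}: {F}⁺ ∩ {A, B, C, D, E, F} = {B, F}, not the whole set, so F → B violates BCNF; decompose into {B, F} and {A, C, D, E, F}.
{B, F} has no BCNF violation.
Within {A, C, D, E, F}: {D}⁺ ∩ {A, C, D, E, F} = {D, E}, not the whole set, so D → E violates BCNF; decompose into {D, E} and {A, C, D, F}.
{D, E} has no BCNF violation.
{A, C, D, F} has no BCNF violation.

{A, C, D, F}; {B, F}; {D, E}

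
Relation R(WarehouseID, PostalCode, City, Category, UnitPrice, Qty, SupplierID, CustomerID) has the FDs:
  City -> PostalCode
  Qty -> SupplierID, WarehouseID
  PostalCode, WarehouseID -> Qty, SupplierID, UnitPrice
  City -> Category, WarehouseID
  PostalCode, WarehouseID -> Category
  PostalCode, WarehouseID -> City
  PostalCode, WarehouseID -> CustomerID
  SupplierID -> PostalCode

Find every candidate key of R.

{City}, {PostalCode, WarehouseID}, {Qty}, {SupplierID, WarehouseID}

{City}⁺ = {Category, City, CustomerID, PostalCode, Qty, SupplierID, UnitPrice, WarehouseID}, which is every attribute, so {City} is a candidate key.
{Qty}⁺ = {Category, City, CustomerID, PostalCode, Qty, SupplierID, UnitPrice, WarehouseID}, which is every attribute, so {Qty} is a candidate key.
{PostalCode, WarehouseID}⁺ = {Category, City, CustomerID, PostalCode, Qty, SupplierID, UnitPrice, WarehouseID}, which is every attribute, so {PostalCode, WarehouseID} is a candidate key.
{SupplierID, WarehouseID}⁺ = {Category, City, CustomerID, PostalCode, Qty, SupplierID, UnitPrice, WarehouseID}, which is every attribute, so {SupplierID, WarehouseID} is a candidate key.
Any other superkey properly contains one of these, so there are no further candidate keys.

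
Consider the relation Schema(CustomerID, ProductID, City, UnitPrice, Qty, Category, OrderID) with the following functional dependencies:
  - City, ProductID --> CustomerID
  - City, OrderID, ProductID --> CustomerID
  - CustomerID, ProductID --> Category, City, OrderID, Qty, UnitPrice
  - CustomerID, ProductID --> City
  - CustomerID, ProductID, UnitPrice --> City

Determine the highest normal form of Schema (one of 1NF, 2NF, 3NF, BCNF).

BCNF

Candidate keys: {City, ProductID}, {CustomerID, ProductID}. Prime attributes: {City, CustomerID, ProductID}.
The left-hand side of every FD is a superkey, so BCNF is satisfied.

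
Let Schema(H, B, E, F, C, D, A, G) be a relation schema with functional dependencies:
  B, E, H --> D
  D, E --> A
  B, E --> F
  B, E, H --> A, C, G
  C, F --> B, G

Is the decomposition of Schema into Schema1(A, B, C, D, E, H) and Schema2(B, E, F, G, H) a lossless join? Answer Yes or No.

Common attributes: {B, E, H}; their closure is {A, B, C, D, E, F, G, H}.
Since Schema1 ⊆ {A, B, C, D, E, F, G, H}, the intersection is a superkey of Schema1; the decomposition is lossless.

Yes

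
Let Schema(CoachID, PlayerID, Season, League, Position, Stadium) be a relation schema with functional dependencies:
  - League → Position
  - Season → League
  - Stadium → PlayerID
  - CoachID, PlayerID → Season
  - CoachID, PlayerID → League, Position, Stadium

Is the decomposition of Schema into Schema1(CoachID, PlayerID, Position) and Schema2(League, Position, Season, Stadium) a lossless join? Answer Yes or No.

Schema1 ∩ Schema2 = {Position}; its closure under F is {Position}.
The closure covers neither Schema1 nor Schema2 entirely; the join is not lossless.

No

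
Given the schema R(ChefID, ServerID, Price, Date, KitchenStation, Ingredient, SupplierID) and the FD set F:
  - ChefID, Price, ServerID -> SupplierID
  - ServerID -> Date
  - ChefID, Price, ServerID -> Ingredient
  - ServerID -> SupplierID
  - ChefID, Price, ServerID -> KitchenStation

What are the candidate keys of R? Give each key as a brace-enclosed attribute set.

{ChefID, Price, ServerID}

{ChefID, Price, ServerID} never appear on the right of any FD, so every key must include all of them.
{ChefID, Price, ServerID}⁺ = {ChefID, Date, Ingredient, KitchenStation, Price, ServerID, SupplierID}, which is every attribute, so {ChefID, Price, ServerID} is a candidate key.
No smaller or unrelated set reaches every attribute, so there are no other keys.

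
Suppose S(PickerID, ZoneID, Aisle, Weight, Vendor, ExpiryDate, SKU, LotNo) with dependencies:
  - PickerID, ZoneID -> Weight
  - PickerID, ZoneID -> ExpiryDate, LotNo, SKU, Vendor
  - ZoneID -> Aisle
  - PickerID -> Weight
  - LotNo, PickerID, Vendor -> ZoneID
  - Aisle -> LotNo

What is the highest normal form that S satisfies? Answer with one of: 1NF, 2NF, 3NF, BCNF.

1NF

Candidate keys: {Aisle, PickerID, Vendor}, {LotNo, PickerID, Vendor}, {PickerID, ZoneID}. Prime attributes: {Aisle, LotNo, PickerID, Vendor, ZoneID}.
For ZoneID -> Aisle we have {ZoneID}⁺ = {Aisle, LotNo, ZoneID}; {ZoneID} is not a superkey, so BCNF fails.
Because {Weight} is non-prime and the left side of PickerID -> Weight is not a superkey, the relation is not in 3NF.
{PickerID} is a proper subset of the key {PickerID, ZoneID}, and {PickerID}⁺ contains the non-prime attribute {Weight} — a partial dependency, so 2NF is violated.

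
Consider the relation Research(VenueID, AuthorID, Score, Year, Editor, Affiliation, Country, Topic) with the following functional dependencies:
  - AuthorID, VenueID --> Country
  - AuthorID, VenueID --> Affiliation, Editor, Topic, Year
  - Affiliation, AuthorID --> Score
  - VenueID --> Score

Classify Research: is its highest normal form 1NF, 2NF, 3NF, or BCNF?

Candidate key: {AuthorID, VenueID}. Prime attributes: {AuthorID, VenueID}.
Affiliation, AuthorID --> Score breaks BCNF: {Affiliation, AuthorID}⁺ = {Affiliation, AuthorID, Score}, so {Affiliation, AuthorID} is not a superkey.
Affiliation, AuthorID --> Score determines the non-prime attribute {Score} from a non-superkey — 3NF is violated.
The proper key subset {VenueID} of {AuthorID, VenueID} determines non-prime {Score}, so the relation is not even in 2NF.

1NF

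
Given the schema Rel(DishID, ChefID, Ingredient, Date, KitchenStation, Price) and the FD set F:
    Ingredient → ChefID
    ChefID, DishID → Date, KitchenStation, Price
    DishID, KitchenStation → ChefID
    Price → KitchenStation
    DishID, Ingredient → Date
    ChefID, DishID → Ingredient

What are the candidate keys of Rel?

{ChefID, DishID}, {DishID, Ingredient}, {DishID, KitchenStation}, {DishID, Price}

Attributes never on any right-hand side: {DishID} — every candidate key must contain it.
{ChefID, DishID} is a candidate key since {ChefID, DishID}⁺ = {ChefID, Date, DishID, Ingredient, KitchenStation, Price} covers every attribute.
{DishID, Ingredient} is a candidate key since {DishID, Ingredient}⁺ = {ChefID, Date, DishID, Ingredient, KitchenStation, Price} covers every attribute.
{DishID, KitchenStation} is a candidate key since {DishID, KitchenStation}⁺ = {ChefID, Date, DishID, Ingredient, KitchenStation, Price} covers every attribute.
{DishID, Price} is a candidate key since {DishID, Price}⁺ = {ChefID, Date, DishID, Ingredient, KitchenStation, Price} covers every attribute.
Any other superkey properly contains one of these, so there are no further candidate keys.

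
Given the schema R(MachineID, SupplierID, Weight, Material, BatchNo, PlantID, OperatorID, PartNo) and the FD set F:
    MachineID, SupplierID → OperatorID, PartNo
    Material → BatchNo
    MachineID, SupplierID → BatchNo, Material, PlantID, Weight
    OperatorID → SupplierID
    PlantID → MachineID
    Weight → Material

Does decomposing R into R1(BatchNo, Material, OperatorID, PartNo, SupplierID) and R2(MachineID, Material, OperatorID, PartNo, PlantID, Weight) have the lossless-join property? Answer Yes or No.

The shared attributes are {Material, OperatorID, PartNo} and {Material, OperatorID, PartNo}⁺ = {BatchNo, Material, OperatorID, PartNo, SupplierID}.
Since R1 ⊆ {BatchNo, Material, OperatorID, PartNo, SupplierID}, the intersection is a superkey of R1; the decomposition is lossless.

Yes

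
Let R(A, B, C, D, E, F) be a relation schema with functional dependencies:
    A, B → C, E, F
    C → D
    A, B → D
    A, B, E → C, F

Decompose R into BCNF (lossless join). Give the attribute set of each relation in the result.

Candidate key of the original relation: {A, B}.
In {A, B, C, D, E, F}, {C} is not a superkey ({C}⁺ restricted to this set is {C, D}), so split on C → D into {C, D} and {A, B, C, E, F}.
{C, D} has no BCNF violation.
{A, B, C, E, F} has no BCNF violation.

{A, B, C, E, F}; {C, D}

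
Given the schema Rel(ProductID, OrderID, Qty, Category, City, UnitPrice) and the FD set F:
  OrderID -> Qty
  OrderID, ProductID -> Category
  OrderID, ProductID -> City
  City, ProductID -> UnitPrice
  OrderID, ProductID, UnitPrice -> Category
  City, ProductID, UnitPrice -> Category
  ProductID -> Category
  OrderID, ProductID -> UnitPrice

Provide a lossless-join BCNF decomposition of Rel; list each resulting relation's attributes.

Candidate key of the original relation: {OrderID, ProductID}.
{Category, City, OrderID, ProductID, Qty, UnitPrice}: {OrderID} determines {OrderID, Qty} here but is not a superkey — split on OrderID -> Qty, giving {OrderID, Qty} and {Category, City, OrderID, ProductID, UnitPrice}.
{OrderID, Qty} is in BCNF.
{Category, City, OrderID, ProductID, UnitPrice}: {City, ProductID} determines {Category, City, ProductID, UnitPrice} here but is not a superkey — split on City, ProductID -> Category, UnitPrice, giving {Category, City, ProductID, UnitPrice} and {City, OrderID, ProductID}.
{Category, City, ProductID, UnitPrice}: {ProductID} determines {Category, ProductID} here but is not a superkey — split on ProductID -> Category, giving {Category, ProductID} and {City, ProductID, UnitPrice}.
{Category, ProductID} is in BCNF.
{City, ProductID, UnitPrice} is in BCNF.
{City, OrderID, ProductID} is in BCNF.

{Category, ProductID}; {City, OrderID, ProductID}; {City, ProductID, UnitPrice}; {OrderID, Qty}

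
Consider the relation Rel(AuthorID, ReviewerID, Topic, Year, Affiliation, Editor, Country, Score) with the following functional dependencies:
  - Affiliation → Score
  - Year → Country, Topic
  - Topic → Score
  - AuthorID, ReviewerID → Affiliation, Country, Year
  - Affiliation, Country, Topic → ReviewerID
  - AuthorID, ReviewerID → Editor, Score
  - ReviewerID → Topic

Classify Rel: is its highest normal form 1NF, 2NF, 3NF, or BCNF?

Candidate keys: {Affiliation, AuthorID, Country, Topic}, {Affiliation, AuthorID, Year}, {AuthorID, ReviewerID}. Prime attributes: {Affiliation, AuthorID, Country, ReviewerID, Topic, Year}.
Affiliation → Score breaks BCNF: {Affiliation}⁺ = {Affiliation, Score}, so {Affiliation} is not a superkey.
Because {Score} is non-prime and the left side of Affiliation → Score is not a superkey, the relation is not in 3NF.
Since {ReviewerID} ⊂ {AuthorID, ReviewerID} and {ReviewerID}⁺ ⊇ {Score} with {Score} non-prime, there is a partial dependency; 2NF fails.

1NF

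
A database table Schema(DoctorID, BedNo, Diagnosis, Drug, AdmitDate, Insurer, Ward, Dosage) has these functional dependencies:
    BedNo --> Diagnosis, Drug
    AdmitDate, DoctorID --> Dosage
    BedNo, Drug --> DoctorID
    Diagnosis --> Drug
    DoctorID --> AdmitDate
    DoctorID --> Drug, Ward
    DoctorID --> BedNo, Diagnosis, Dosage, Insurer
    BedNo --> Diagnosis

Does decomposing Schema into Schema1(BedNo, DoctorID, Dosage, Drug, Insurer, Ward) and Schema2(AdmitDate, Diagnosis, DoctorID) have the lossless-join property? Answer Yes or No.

The shared attributes are {DoctorID} and {DoctorID}⁺ = {AdmitDate, BedNo, Diagnosis, DoctorID, Dosage, Drug, Insurer, Ward}.
Schema1 is contained in that closure, so Schema1 ∩ Schema2 --> Schema1 holds and the join is lossless.

Yes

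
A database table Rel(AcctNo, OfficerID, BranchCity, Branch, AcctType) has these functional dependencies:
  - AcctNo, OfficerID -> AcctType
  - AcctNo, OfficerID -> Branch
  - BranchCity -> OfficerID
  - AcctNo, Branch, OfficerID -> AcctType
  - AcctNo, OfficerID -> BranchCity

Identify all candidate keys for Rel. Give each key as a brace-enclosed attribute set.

No FD produces {AcctNo}, so it must be in every candidate key.
{AcctNo, BranchCity}⁺ = {AcctNo, AcctType, Branch, BranchCity, OfficerID} — all of the relation — so {AcctNo, BranchCity} is a candidate key.
{AcctNo, OfficerID}⁺ = {AcctNo, AcctType, Branch, BranchCity, OfficerID} — all of the relation — so {AcctNo, OfficerID} is a candidate key.
Any other superkey properly contains one of these, so there are no further candidate keys.

{AcctNo, BranchCity}, {AcctNo, OfficerID}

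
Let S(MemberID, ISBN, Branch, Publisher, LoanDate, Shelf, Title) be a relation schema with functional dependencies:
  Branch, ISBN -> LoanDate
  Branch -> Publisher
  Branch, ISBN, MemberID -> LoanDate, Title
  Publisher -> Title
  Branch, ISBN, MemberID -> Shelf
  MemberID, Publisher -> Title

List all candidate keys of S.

Attributes never on any right-hand side: {Branch, ISBN, MemberID} — every candidate key must contain all of them.
{Branch, ISBN, MemberID}⁺ = {Branch, ISBN, LoanDate, MemberID, Publisher, Shelf, Title}, which is every attribute, so {Branch, ISBN, MemberID} is a candidate key.
Every other attribute set either contains this one or has a smaller closure.

{Branch, ISBN, MemberID}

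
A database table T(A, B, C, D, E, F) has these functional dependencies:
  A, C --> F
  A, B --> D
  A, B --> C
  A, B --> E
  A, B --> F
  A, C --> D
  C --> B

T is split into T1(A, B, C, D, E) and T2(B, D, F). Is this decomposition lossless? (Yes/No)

No

T1 ∩ T2 = {B, D}; its closure under F is {B, D}.
T1 ⊄ {B, D} and T2 ⊄ {B, D}, so the split is lossy.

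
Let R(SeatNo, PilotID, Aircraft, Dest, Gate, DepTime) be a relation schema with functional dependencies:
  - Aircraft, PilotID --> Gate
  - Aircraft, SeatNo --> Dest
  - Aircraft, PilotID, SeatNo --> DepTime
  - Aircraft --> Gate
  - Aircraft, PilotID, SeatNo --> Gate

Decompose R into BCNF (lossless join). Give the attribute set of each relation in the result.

{Aircraft, DepTime, PilotID, SeatNo}; {Aircraft, Dest, SeatNo}; {Aircraft, Gate}

Candidate key of the original relation: {Aircraft, PilotID, SeatNo}.
Within {Aircraft, DepTime, Dest, Gate, PilotID, SeatNo}: {Aircraft, PilotID}⁺ ∩ {Aircraft, DepTime, Dest, Gate, PilotID, SeatNo} = {Aircraft, Gate, PilotID}, not the whole set, so Aircraft, PilotID --> Gate violates BCNF; decompose into {Aircraft, Gate, PilotID} and {Aircraft, DepTime, Dest, PilotID, SeatNo}.
Within {Aircraft, Gate, PilotID}: {Aircraft}⁺ ∩ {Aircraft, Gate, PilotID} = {Aircraft, Gate}, not the whole set, so Aircraft --> Gate violates BCNF; decompose into {Aircraft, Gate} and {Aircraft, PilotID}.
{Aircraft, Gate} has no BCNF violation.
{Aircraft, PilotID} has no BCNF violation.
Within {Aircraft, DepTime, Dest, PilotID, SeatNo}: {Aircraft, SeatNo}⁺ ∩ {Aircraft, DepTime, Dest, PilotID, SeatNo} = {Aircraft, Dest, SeatNo}, not the whole set, so Aircraft, SeatNo --> Dest violates BCNF; decompose into {Aircraft, Dest, SeatNo} and {Aircraft, DepTime, PilotID, SeatNo}.
{Aircraft, Dest, SeatNo} has no BCNF violation.
{Aircraft, DepTime, PilotID, SeatNo} has no BCNF violation.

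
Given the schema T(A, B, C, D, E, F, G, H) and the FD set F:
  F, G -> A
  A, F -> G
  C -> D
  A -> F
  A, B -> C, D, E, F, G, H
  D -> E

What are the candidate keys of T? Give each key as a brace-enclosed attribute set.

Attributes never on any right-hand side: {B} — every candidate key must contain it.
{A, B}⁺ = {A, B, C, D, E, F, G, H} — all of the relation — so {A, B} is a candidate key.
{B, F, G}⁺ = {A, B, C, D, E, F, G, H} — all of the relation — so {B, F, G} is a candidate key.
These are minimal and exhaustive — every other superkey contains one of them.

{A, B}, {B, F, G}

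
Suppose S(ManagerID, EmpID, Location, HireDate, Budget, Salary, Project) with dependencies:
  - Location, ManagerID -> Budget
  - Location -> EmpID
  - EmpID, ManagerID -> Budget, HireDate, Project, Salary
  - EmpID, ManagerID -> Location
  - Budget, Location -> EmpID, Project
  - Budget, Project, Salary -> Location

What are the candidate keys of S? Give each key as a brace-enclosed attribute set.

{Budget, ManagerID, Project, Salary}, {EmpID, ManagerID}, {Location, ManagerID}

No FD produces {ManagerID}, so it must be in every candidate key.
{EmpID, ManagerID} is a candidate key since {EmpID, ManagerID}⁺ = {Budget, EmpID, HireDate, Location, ManagerID, Project, Salary} covers every attribute.
{Location, ManagerID} is a candidate key since {Location, ManagerID}⁺ = {Budget, EmpID, HireDate, Location, ManagerID, Project, Salary} covers every attribute.
{Budget, ManagerID, Project, Salary} is a candidate key since {Budget, ManagerID, Project, Salary}⁺ = {Budget, EmpID, HireDate, Location, ManagerID, Project, Salary} covers every attribute.
These are minimal and exhaustive — every other superkey contains one of them.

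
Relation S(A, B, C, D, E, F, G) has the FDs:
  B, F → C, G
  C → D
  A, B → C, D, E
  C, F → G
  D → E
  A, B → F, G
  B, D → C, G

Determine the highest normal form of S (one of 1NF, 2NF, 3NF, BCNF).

2NF

Candidate key: {A, B}. Prime attributes: {A, B}.
For B, F → C, G we have {B, F}⁺ = {B, C, D, E, F, G}; {B, F} is not a superkey, so BCNF fails.
B, F → C, G has non-prime {C, G} on the right and a non-superkey on the left, so 3NF fails.
Checking every proper subset of each key, none determines a non-prime attribute — 2NF is satisfied.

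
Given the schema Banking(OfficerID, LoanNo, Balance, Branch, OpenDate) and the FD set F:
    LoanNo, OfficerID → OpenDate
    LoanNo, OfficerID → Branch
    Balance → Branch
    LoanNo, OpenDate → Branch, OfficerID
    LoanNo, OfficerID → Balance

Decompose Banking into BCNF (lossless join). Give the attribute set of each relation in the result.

Candidate keys of the original relation: {LoanNo, OfficerID}, {LoanNo, OpenDate}.
{Balance, Branch, LoanNo, OfficerID, OpenDate}: {Balance} determines {Balance, Branch} here but is not a superkey — split on Balance → Branch, giving {Balance, Branch} and {Balance, LoanNo, OfficerID, OpenDate}.
{Balance, Branch}: every determinant is a superkey — BCNF.
{Balance, LoanNo, OfficerID, OpenDate}: every determinant is a superkey — BCNF.

{Balance, Branch}; {Balance, LoanNo, OfficerID, OpenDate}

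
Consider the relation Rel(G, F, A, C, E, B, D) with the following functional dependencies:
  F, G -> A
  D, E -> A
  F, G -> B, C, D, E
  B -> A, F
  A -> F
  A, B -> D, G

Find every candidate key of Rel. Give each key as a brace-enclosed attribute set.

{A, G}, {B}, {D, E, G}, {F, G}

{B} is a candidate key since {B}⁺ = {A, B, C, D, E, F, G} covers every attribute.
{A, G} is a candidate key since {A, G}⁺ = {A, B, C, D, E, F, G} covers every attribute.
{F, G} is a candidate key since {F, G}⁺ = {A, B, C, D, E, F, G} covers every attribute.
{D, E, G} is a candidate key since {D, E, G}⁺ = {A, B, C, D, E, F, G} covers every attribute.
No proper subset of any of these is a key, and no other minimal superkey exists.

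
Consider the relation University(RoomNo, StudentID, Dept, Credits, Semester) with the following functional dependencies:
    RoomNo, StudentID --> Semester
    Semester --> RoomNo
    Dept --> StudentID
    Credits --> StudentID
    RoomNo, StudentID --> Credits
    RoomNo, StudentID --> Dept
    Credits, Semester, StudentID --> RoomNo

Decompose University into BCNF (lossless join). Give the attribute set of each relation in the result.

Candidate keys of the original relation: {Credits, RoomNo}, {Credits, Semester}, {Dept, RoomNo}, {Dept, Semester}, {RoomNo, StudentID}, {Semester, StudentID}.
In {Credits, Dept, RoomNo, Semester, StudentID}, {Semester} is not a superkey ({Semester}⁺ restricted to this set is {RoomNo, Semester}), so split on Semester --> RoomNo into {RoomNo, Semester} and {Credits, Dept, Semester, StudentID}.
{RoomNo, Semester} has no BCNF violation.
In {Credits, Dept, Semester, StudentID}, {Dept} is not a superkey ({Dept}⁺ restricted to this set is {Dept, StudentID}), so split on Dept --> StudentID into {Dept, StudentID} and {Credits, Dept, Semester}.
{Dept, StudentID} has no BCNF violation.
{Credits, Dept, Semester} has no BCNF violation.

{Credits, Dept, Semester}; {Dept, StudentID}; {RoomNo, Semester}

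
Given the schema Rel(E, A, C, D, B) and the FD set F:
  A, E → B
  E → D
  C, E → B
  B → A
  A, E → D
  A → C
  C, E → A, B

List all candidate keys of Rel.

Attributes never on any right-hand side: {E} — every candidate key must contain it.
Closure of {A, E} is {A, B, C, D, E}, the whole schema; {A, E} is a candidate key.
Closure of {B, E} is {A, B, C, D, E}, the whole schema; {B, E} is a candidate key.
Closure of {C, E} is {A, B, C, D, E}, the whole schema; {C, E} is a candidate key.
No proper subset of any of these is a key, and no other minimal superkey exists.

{A, E}, {B, E}, {C, E}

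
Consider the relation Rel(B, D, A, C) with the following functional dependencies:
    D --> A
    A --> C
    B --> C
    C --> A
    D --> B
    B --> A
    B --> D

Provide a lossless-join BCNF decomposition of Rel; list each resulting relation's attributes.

Candidate keys of the original relation: {B}, {D}.
{A, B, C, D}: {A} determines {A, C} here but is not a superkey — split on A --> C, giving {A, C} and {A, B, D}.
{A, C} is in BCNF.
{A, B, D} is in BCNF.

{A, B, D}; {A, C}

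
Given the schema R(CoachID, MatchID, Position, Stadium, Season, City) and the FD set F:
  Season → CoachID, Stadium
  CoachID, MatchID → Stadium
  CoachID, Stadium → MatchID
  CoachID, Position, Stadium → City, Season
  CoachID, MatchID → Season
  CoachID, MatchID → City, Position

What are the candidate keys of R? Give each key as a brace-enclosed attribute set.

{Season} is a candidate key since {Season}⁺ = {City, CoachID, MatchID, Position, Season, Stadium} covers every attribute.
{CoachID, MatchID} is a candidate key since {CoachID, MatchID}⁺ = {City, CoachID, MatchID, Position, Season, Stadium} covers every attribute.
{CoachID, Stadium} is a candidate key since {CoachID, Stadium}⁺ = {City, CoachID, MatchID, Position, Season, Stadium} covers every attribute.
Any other superkey properly contains one of these, so there are no further candidate keys.

{CoachID, MatchID}, {CoachID, Stadium}, {Season}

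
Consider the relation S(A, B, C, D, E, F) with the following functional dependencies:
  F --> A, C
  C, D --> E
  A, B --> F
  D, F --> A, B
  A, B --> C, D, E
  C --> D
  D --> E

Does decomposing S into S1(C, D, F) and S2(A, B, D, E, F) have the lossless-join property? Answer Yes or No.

Common attributes: {D, F}; their closure is {A, B, C, D, E, F}.
Since S1 ⊆ {A, B, C, D, E, F}, the intersection is a superkey of S1; the decomposition is lossless.

Yes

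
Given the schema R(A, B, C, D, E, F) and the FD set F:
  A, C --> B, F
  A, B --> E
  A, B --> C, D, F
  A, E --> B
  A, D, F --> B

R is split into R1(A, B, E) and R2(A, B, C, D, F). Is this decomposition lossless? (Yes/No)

Yes

Common attributes: {A, B}; their closure is {A, B, C, D, E, F}.
R1 is contained in that closure, so R1 ∩ R2 --> R1 holds and the join is lossless.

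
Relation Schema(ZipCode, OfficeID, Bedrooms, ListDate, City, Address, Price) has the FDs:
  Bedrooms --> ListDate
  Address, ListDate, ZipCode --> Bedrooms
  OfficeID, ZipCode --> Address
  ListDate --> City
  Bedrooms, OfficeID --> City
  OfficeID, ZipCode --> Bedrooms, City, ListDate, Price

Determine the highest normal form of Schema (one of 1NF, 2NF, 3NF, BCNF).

2NF

Candidate key: {OfficeID, ZipCode}. Prime attributes: {OfficeID, ZipCode}.
For Bedrooms --> ListDate we have {Bedrooms}⁺ = {Bedrooms, City, ListDate}; {Bedrooms} is not a superkey, so BCNF fails.
Bedrooms --> ListDate has non-prime {ListDate} on the right and a non-superkey on the left, so 3NF fails.
No proper subset of a key has a non-prime attribute in its closure, so there is no partial dependency; 2NF holds.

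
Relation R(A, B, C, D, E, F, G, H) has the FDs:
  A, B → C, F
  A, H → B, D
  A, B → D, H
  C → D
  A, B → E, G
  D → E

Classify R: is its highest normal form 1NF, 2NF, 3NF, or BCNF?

Candidate keys: {A, B}, {A, H}. Prime attributes: {A, B, H}.
C → D: {C}⁺ = {C, D, E}, which is not all of the attributes, so the left side is not a superkey — BCNF is violated.
Because {D} is non-prime and the left side of C → D is not a superkey, the relation is not in 3NF.
No non-prime attribute depends on a proper subset of any candidate key, so 2NF holds.

2NF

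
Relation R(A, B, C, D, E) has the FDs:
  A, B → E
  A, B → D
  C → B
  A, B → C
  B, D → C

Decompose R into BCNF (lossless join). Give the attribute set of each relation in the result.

{A, C, D, E}; {B, C}

Candidate keys of the original relation: {A, B}, {A, C}.
{A, B, C, D, E}: {C} determines {B, C} here but is not a superkey — split on C → B, giving {B, C} and {A, C, D, E}.
{B, C} has no BCNF violation.
{A, C, D, E} has no BCNF violation.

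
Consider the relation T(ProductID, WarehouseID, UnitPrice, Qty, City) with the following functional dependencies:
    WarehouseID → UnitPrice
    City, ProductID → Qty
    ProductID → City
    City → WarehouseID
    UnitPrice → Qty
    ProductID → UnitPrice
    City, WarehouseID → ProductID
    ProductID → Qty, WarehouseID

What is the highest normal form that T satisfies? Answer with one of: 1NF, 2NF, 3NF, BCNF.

2NF

Candidate keys: {City}, {ProductID}. Prime attributes: {City, ProductID}.
For WarehouseID → UnitPrice we have {WarehouseID}⁺ = {Qty, UnitPrice, WarehouseID}; {WarehouseID} is not a superkey, so BCNF fails.
Because {UnitPrice} is non-prime and the left side of WarehouseID → UnitPrice is not a superkey, the relation is not in 3NF.
All keys have size 1, which rules out partial dependencies — 2NF is satisfied.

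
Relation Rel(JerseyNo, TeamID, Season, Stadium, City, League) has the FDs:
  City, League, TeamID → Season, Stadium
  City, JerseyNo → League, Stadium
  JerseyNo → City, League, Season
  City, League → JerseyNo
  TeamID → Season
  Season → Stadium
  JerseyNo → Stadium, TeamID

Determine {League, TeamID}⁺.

Start with {League, TeamID}.
TeamID → Season applies; add {Season} → now {League, Season, TeamID}.
Season → Stadium applies; add {Stadium} → now {League, Season, Stadium, TeamID}.
No further FD applies.

{League, Season, Stadium, TeamID}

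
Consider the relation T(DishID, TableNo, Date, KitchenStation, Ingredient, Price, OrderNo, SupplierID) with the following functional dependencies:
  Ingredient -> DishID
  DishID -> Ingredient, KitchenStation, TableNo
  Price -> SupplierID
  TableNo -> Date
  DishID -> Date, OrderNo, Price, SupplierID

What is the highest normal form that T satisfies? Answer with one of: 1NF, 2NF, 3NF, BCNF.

Candidate keys: {DishID}, {Ingredient}. Prime attributes: {DishID, Ingredient}.
Price -> SupplierID: {Price}⁺ = {Price, SupplierID}, which is not all of the attributes, so the left side is not a superkey — BCNF is violated.
Because {SupplierID} is non-prime and the left side of Price -> SupplierID is not a superkey, the relation is not in 3NF.
All keys have size 1, which rules out partial dependencies — 2NF is satisfied.

2NF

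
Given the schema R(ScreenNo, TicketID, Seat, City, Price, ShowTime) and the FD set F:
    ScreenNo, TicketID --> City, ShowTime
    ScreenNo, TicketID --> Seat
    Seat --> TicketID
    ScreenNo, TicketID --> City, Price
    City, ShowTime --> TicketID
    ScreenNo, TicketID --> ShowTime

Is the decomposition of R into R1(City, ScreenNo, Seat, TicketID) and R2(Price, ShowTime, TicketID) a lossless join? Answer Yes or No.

No

R1 ∩ R2 = {TicketID}; its closure under F is {TicketID}.
The closure covers neither R1 nor R2 entirely; the join is not lossless.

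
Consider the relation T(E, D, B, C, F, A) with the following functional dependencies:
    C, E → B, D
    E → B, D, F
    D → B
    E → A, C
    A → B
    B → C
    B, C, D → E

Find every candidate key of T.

{D} is a candidate key since {D}⁺ = {A, B, C, D, E, F} covers every attribute.
{E} is a candidate key since {E}⁺ = {A, B, C, D, E, F} covers every attribute.
No proper subset of any of these is a key, and no other minimal superkey exists.

{D}, {E}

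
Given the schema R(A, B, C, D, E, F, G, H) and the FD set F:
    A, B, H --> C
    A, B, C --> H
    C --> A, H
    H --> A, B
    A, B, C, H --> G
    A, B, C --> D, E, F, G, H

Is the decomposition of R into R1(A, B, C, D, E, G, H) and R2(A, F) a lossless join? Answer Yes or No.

Common attributes: {A}; their closure is {A}.
Neither R1 nor R2 is contained in that closure, so the decomposition is lossy.

No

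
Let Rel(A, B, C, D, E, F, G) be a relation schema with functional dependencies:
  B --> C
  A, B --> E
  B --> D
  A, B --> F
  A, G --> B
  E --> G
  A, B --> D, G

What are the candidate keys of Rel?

Attributes never on any right-hand side: {A} — every candidate key must contain it.
Closure of {A, B} is {A, B, C, D, E, F, G}, the whole schema; {A, B} is a candidate key.
Closure of {A, E} is {A, B, C, D, E, F, G}, the whole schema; {A, E} is a candidate key.
Closure of {A, G} is {A, B, C, D, E, F, G}, the whole schema; {A, G} is a candidate key.
These are minimal and exhaustive — every other superkey contains one of them.

{A, B}, {A, E}, {A, G}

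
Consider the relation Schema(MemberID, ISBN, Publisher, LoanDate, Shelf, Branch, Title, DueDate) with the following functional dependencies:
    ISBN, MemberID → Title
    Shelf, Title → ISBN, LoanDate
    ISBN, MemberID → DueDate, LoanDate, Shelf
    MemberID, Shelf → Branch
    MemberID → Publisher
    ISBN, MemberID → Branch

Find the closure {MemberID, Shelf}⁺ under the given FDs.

Start with {MemberID, Shelf}.
MemberID, Shelf → Branch applies; add {Branch} → now {Branch, MemberID, Shelf}.
MemberID → Publisher applies; add {Publisher} → now {Branch, MemberID, Publisher, Shelf}.
No further FD applies.

{Branch, MemberID, Publisher, Shelf}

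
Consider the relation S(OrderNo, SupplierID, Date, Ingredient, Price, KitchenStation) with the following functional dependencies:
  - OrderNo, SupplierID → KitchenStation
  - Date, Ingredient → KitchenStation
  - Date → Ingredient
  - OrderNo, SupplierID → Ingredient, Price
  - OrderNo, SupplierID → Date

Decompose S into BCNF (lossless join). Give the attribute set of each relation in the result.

{Date, Ingredient, KitchenStation}; {Date, OrderNo, Price, SupplierID}

Candidate key of the original relation: {OrderNo, SupplierID}.
In {Date, Ingredient, KitchenStation, OrderNo, Price, SupplierID}, {Date, Ingredient} is not a superkey ({Date, Ingredient}⁺ restricted to this set is {Date, Ingredient, KitchenStation}), so split on Date, Ingredient → KitchenStation into {Date, Ingredient, KitchenStation} and {Date, Ingredient, OrderNo, Price, SupplierID}.
{Date, Ingredient, KitchenStation} is in BCNF.
In {Date, Ingredient, OrderNo, Price, SupplierID}, {Date} is not a superkey ({Date}⁺ restricted to this set is {Date, Ingredient}), so split on Date → Ingredient into {Date, Ingredient} and {Date, OrderNo, Price, SupplierID}.
{Date, Ingredient} is in BCNF.
{Date, OrderNo, Price, SupplierID} is in BCNF.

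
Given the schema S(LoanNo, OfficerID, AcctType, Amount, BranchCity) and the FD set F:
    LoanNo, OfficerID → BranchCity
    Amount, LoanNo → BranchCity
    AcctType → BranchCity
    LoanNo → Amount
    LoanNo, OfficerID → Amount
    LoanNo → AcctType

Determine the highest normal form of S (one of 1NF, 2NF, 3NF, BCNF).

1NF

Candidate key: {LoanNo, OfficerID}. Prime attributes: {LoanNo, OfficerID}.
For Amount, LoanNo → BranchCity we have {Amount, LoanNo}⁺ = {AcctType, Amount, BranchCity, LoanNo}; {Amount, LoanNo} is not a superkey, so BCNF fails.
Amount, LoanNo → BranchCity determines the non-prime attribute {BranchCity} from a non-superkey — 3NF is violated.
{LoanNo} is a proper subset of the key {LoanNo, OfficerID}, and {LoanNo}⁺ contains the non-prime attributes {AcctType, Amount, BranchCity} — a partial dependency, so 2NF is violated.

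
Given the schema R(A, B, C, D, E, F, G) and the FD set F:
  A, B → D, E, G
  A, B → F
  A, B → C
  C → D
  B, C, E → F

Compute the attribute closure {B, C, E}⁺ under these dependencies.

Start with {B, C, E}.
C → D applies; add {D} → now {B, C, D, E}.
B, C, E → F applies; add {F} → now {B, C, D, E, F}.
No further FD applies.

{B, C, D, E, F}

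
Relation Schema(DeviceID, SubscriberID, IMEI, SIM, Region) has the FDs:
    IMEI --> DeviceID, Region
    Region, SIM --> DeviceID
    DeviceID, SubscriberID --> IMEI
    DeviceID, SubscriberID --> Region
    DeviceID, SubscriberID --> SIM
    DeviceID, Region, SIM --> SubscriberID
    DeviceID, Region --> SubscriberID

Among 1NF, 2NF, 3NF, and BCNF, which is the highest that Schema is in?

Candidate keys: {DeviceID, Region}, {DeviceID, SubscriberID}, {IMEI}, {Region, SIM}. Prime attributes: {DeviceID, IMEI, Region, SIM, SubscriberID}.
Every FD has a superkey on the left, so the relation is in BCNF.

BCNF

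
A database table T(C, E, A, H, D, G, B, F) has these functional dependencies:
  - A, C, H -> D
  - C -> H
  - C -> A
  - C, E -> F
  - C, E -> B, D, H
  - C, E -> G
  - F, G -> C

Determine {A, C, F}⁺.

Start with {A, C, F}.
C -> H applies; add {H} → now {A, C, F, H}.
A, C, H -> D applies; add {D} → now {A, C, D, F, H}.
No further FD applies.

{A, C, D, F, H}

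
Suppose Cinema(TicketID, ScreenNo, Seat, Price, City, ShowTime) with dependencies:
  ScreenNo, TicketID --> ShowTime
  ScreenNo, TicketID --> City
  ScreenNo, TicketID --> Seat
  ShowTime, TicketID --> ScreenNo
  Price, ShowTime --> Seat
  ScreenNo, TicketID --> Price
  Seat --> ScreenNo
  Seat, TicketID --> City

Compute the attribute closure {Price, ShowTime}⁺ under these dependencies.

{Price, ScreenNo, Seat, ShowTime}

Start with {Price, ShowTime}.
Price, ShowTime --> Seat applies; add {Seat} → now {Price, Seat, ShowTime}.
Seat --> ScreenNo applies; add {ScreenNo} → now {Price, ScreenNo, Seat, ShowTime}.
No further FD applies.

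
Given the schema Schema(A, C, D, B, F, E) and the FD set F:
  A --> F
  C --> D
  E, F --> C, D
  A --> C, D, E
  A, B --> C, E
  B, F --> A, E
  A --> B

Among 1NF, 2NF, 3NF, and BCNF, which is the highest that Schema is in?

Candidate keys: {A}, {B, F}. Prime attributes: {A, B, F}.
C --> D: {C}⁺ = {C, D}, which is not all of the attributes, so the left side is not a superkey — BCNF is violated.
C --> D determines the non-prime attribute {D} from a non-superkey — 3NF is violated.
Checking every proper subset of each key, none determines a non-prime attribute — 2NF is satisfied.

2NF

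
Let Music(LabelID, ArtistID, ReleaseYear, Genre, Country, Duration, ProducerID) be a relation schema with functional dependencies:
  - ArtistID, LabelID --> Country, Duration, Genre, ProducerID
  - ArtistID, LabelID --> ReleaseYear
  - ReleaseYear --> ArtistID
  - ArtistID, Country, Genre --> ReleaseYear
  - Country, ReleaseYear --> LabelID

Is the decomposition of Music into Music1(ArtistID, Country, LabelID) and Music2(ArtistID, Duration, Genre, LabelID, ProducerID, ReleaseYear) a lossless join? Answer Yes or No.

Music1 ∩ Music2 = {ArtistID, LabelID}; its closure under F is {ArtistID, Country, Duration, Genre, LabelID, ProducerID, ReleaseYear}.
Since Music1 ⊆ {ArtistID, Country, Duration, Genre, LabelID, ProducerID, ReleaseYear}, the intersection is a superkey of Music1; the decomposition is lossless.

Yes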